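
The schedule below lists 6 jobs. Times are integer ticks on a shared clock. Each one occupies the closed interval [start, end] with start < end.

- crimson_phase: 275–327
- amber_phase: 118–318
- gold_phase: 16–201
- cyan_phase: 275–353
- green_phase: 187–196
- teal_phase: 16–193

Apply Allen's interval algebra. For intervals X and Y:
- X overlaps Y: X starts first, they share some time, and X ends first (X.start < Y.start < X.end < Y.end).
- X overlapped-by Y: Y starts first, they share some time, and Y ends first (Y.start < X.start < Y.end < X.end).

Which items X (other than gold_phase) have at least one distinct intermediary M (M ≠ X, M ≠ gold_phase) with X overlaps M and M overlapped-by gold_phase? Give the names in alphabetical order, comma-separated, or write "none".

teal_phase

Target gold_phase = [16, 201].
Intermediaries M with M overlapped-by gold_phase: amber_phase.
Via amber_phase — items with X overlaps amber_phase: teal_phase.
Union: teal_phase.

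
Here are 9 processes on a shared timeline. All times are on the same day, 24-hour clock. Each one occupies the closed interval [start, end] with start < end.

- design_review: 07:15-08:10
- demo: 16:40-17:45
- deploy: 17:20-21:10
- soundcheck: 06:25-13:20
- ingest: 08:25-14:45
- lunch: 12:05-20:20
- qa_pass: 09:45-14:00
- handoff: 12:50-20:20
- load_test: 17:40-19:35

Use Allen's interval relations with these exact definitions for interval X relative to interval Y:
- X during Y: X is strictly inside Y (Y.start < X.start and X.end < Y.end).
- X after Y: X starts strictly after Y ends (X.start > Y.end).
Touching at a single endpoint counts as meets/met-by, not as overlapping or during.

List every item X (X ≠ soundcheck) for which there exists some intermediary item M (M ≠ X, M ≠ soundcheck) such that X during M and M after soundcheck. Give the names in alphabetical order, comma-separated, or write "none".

Target soundcheck = [06:25, 13:20].
Intermediaries M with M after soundcheck: demo, deploy, load_test.
Via demo — items with X during demo: none.
Via deploy — items with X during deploy: load_test.
Via load_test — items with X during load_test: none.
Union: load_test.

load_test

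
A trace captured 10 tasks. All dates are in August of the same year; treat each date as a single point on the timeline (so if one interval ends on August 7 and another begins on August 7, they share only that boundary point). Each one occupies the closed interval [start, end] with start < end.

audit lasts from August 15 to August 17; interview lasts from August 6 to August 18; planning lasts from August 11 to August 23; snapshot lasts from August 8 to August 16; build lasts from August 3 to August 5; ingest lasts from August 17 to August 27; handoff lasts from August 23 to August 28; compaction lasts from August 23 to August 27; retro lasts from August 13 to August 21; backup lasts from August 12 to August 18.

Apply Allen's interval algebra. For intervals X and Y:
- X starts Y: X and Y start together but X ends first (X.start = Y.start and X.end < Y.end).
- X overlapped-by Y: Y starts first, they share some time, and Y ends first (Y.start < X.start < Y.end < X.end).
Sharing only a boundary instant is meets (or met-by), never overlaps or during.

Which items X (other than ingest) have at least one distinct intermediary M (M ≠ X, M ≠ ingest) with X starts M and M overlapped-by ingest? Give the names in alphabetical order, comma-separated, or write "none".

Target ingest = [August 17, August 27].
Intermediaries M with M overlapped-by ingest: handoff.
Via handoff — items with X starts handoff: compaction.
Union: compaction.

compaction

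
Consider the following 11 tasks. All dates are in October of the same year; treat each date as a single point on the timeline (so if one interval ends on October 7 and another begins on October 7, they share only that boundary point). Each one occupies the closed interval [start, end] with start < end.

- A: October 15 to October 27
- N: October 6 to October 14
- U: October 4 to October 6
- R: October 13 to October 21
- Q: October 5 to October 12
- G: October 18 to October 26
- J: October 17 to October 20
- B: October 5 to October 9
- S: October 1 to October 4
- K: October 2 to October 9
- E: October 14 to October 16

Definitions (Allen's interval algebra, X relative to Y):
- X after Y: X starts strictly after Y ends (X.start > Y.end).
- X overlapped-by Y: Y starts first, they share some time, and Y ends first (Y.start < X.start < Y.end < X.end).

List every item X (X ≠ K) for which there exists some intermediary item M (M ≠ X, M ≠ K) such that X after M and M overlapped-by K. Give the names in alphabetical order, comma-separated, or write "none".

A, E, G, J, R

Target K = [October 2, October 9].
Intermediaries M with M overlapped-by K: N, Q.
Via N — items with X after N: A, G, J.
Via Q — items with X after Q: A, E, G, J, R.
Union: A, E, G, J, R.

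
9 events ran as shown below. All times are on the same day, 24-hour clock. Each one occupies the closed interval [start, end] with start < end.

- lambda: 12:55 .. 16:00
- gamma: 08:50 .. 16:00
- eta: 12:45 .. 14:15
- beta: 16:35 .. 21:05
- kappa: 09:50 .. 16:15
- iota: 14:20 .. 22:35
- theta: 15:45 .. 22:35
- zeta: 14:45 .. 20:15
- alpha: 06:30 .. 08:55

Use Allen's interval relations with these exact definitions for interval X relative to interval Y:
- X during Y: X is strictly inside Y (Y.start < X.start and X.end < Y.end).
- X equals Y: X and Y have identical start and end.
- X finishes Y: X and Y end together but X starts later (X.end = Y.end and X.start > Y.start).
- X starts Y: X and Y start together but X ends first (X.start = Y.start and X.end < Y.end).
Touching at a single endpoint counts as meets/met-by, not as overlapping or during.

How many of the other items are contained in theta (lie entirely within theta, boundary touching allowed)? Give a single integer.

1

Target theta = [15:45, 22:35].
alpha [06:30, 08:55] → before → no.
beta [16:35, 21:05] → during → counts.
eta [12:45, 14:15] → before → no.
gamma [08:50, 16:00] → overlaps → no.
iota [14:20, 22:35] → finished-by → no.
kappa [09:50, 16:15] → overlaps → no.
lambda [12:55, 16:00] → overlaps → no.
zeta [14:45, 20:15] → overlaps → no.
Total: 1.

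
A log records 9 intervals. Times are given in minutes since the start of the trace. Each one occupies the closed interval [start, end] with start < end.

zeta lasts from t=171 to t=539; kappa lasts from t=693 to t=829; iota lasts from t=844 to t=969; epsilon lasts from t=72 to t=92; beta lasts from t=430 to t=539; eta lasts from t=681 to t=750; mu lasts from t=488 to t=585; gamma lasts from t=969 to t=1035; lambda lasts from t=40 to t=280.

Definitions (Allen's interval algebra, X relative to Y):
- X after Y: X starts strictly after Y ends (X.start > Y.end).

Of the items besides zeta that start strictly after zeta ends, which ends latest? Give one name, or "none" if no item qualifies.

gamma

Target zeta = [t=171, t=539].
beta [t=430, t=539] → finishes → excluded.
epsilon [t=72, t=92] → before → excluded.
eta [t=681, t=750] → after → candidate.
gamma [t=969, t=1035] → after → candidate.
iota [t=844, t=969] → after → candidate.
kappa [t=693, t=829] → after → candidate.
lambda [t=40, t=280] → overlaps → excluded.
mu [t=488, t=585] → overlapped-by → excluded.
Among candidates, latest end is t=1035 → gamma.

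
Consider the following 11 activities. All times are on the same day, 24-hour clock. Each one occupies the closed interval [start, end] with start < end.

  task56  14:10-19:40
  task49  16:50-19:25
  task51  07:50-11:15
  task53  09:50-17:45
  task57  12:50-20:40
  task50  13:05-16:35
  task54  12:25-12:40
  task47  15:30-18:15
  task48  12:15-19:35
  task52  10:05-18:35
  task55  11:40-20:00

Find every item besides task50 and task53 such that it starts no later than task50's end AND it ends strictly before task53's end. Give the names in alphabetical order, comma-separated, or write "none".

task51, task54

Conditions: its start is no later than task50's end (X.start <= 16:35) AND its end is strictly before task53's end (X.end < 17:45).
task47: start 15:30 <= 16:35? ✓; end 18:15 < 17:45? ✗ → no.
task48: start 12:15 <= 16:35? ✓; end 19:35 < 17:45? ✗ → no.
task49: start 16:50 <= 16:35? ✗; end 19:25 < 17:45? ✗ → no.
task51: start 07:50 <= 16:35? ✓; end 11:15 < 17:45? ✓ → yes.
task52: start 10:05 <= 16:35? ✓; end 18:35 < 17:45? ✗ → no.
task54: start 12:25 <= 16:35? ✓; end 12:40 < 17:45? ✓ → yes.
task55: start 11:40 <= 16:35? ✓; end 20:00 < 17:45? ✗ → no.
task56: start 14:10 <= 16:35? ✓; end 19:40 < 17:45? ✗ → no.
task57: start 12:50 <= 16:35? ✓; end 20:40 < 17:45? ✗ → no.
Result: task51, task54.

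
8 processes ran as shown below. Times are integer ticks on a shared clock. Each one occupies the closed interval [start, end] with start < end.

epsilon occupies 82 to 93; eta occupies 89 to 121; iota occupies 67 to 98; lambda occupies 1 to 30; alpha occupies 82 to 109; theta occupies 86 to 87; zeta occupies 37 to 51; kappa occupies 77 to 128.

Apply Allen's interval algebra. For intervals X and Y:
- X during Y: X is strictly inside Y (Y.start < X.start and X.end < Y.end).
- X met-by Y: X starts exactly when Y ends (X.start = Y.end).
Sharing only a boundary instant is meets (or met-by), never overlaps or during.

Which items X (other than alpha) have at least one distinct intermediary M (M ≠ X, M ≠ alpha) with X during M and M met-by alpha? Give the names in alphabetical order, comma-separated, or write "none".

Target alpha = [82, 109].
Intermediaries M with M met-by alpha: none.
Union: none.

none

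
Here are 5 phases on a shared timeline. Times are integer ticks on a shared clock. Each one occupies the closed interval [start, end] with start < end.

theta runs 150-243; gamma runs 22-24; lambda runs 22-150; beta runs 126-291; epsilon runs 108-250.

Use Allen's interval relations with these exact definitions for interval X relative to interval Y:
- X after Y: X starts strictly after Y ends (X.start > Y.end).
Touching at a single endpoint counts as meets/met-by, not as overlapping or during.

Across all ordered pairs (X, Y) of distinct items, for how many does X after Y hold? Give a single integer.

3

Checking all 20 ordered pairs for relation 'after'; matching pairs in alphabetical order:
(beta, gamma): beta after gamma ✓
(epsilon, gamma): epsilon after gamma ✓
(theta, gamma): theta after gamma ✓
Count: 3.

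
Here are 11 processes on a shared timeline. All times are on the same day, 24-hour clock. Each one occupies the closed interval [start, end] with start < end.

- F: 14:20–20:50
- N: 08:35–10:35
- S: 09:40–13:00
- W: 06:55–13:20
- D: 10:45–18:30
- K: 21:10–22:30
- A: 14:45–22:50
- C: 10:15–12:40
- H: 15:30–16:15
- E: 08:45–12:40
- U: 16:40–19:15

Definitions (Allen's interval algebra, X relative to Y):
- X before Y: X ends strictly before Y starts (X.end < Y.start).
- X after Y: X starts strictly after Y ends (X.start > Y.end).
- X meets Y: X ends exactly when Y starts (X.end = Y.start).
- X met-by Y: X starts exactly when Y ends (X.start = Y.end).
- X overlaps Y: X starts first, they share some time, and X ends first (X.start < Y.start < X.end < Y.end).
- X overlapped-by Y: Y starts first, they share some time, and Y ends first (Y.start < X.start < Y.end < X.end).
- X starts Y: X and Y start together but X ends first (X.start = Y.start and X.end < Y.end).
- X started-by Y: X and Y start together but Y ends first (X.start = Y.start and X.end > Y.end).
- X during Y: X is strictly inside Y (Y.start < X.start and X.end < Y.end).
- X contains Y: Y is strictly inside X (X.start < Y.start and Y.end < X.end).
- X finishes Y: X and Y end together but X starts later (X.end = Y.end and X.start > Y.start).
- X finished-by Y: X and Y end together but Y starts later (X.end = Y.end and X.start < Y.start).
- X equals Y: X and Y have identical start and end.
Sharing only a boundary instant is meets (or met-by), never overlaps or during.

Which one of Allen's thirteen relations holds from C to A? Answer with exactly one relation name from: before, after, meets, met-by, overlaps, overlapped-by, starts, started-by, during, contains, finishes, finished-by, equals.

C = [10:15, 12:40]; A = [14:45, 22:50].
Compare endpoints: C.start < A.start, C.start < A.end, C.end < A.start, C.end < A.end.
That pattern is 'before'.

before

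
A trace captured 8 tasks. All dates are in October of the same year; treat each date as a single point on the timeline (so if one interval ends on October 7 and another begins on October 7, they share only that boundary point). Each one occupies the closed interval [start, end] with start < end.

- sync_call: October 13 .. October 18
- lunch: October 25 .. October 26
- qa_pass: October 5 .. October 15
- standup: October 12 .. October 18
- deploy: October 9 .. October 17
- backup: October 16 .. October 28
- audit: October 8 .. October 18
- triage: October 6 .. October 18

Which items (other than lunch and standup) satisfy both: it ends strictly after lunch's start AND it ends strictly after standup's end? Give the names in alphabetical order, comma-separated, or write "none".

Conditions: its end is strictly after lunch's start (X.end > October 25) AND its end is strictly after standup's end (X.end > October 18).
audit: end October 18 > October 25? ✗; end October 18 > October 18? ✗ → no.
backup: end October 28 > October 25? ✓; end October 28 > October 18? ✓ → yes.
deploy: end October 17 > October 25? ✗; end October 17 > October 18? ✗ → no.
qa_pass: end October 15 > October 25? ✗; end October 15 > October 18? ✗ → no.
sync_call: end October 18 > October 25? ✗; end October 18 > October 18? ✗ → no.
triage: end October 18 > October 25? ✗; end October 18 > October 18? ✗ → no.
Result: backup.

backup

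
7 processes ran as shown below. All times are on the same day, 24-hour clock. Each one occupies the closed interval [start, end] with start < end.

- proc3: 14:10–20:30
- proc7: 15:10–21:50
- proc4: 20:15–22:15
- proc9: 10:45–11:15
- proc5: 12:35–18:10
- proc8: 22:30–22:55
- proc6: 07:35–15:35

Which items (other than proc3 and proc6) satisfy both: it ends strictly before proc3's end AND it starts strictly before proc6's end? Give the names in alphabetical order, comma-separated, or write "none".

proc5, proc9

Conditions: its end is strictly before proc3's end (X.end < 20:30) AND its start is strictly before proc6's end (X.start < 15:35).
proc4: end 22:15 < 20:30? ✗; start 20:15 < 15:35? ✗ → no.
proc5: end 18:10 < 20:30? ✓; start 12:35 < 15:35? ✓ → yes.
proc7: end 21:50 < 20:30? ✗; start 15:10 < 15:35? ✓ → no.
proc8: end 22:55 < 20:30? ✗; start 22:30 < 15:35? ✗ → no.
proc9: end 11:15 < 20:30? ✓; start 10:45 < 15:35? ✓ → yes.
Result: proc5, proc9.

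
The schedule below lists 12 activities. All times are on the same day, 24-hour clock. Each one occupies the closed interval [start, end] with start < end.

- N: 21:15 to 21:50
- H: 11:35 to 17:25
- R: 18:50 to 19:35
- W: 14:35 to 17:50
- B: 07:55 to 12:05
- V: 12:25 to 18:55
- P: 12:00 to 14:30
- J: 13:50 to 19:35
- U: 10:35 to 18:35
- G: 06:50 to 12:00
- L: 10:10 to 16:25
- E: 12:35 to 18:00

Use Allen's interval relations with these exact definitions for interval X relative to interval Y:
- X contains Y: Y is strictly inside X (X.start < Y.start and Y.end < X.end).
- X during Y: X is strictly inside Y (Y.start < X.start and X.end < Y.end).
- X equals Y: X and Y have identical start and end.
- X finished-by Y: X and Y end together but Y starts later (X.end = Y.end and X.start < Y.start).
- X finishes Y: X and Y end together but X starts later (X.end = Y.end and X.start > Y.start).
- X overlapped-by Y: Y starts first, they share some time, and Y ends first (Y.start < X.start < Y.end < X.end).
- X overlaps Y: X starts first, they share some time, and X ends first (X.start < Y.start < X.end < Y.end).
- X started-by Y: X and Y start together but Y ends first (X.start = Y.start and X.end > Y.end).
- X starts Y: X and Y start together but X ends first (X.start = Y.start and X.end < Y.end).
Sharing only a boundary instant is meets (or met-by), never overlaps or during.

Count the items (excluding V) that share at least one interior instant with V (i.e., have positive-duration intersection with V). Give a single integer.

Target V = [12:25, 18:55].
B [07:55, 12:05] → before → no.
E [12:35, 18:00] → during → counts.
G [06:50, 12:00] → before → no.
H [11:35, 17:25] → overlaps → counts.
J [13:50, 19:35] → overlapped-by → counts.
L [10:10, 16:25] → overlaps → counts.
N [21:15, 21:50] → after → no.
P [12:00, 14:30] → overlaps → counts.
R [18:50, 19:35] → overlapped-by → counts.
U [10:35, 18:35] → overlaps → counts.
W [14:35, 17:50] → during → counts.
Total: 8.

8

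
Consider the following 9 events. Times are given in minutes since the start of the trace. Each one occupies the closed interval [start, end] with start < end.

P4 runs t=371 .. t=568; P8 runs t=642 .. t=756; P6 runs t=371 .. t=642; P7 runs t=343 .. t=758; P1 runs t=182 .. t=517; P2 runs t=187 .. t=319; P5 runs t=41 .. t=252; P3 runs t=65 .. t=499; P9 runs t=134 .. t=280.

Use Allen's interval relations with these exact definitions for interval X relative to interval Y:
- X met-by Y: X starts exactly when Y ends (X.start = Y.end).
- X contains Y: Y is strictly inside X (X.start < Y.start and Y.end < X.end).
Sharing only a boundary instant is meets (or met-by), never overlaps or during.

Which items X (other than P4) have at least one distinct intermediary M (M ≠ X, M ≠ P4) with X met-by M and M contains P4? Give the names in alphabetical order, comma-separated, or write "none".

Target P4 = [t=371, t=568].
Intermediaries M with M contains P4: P7.
Via P7 — items with X met-by P7: none.
Union: none.

none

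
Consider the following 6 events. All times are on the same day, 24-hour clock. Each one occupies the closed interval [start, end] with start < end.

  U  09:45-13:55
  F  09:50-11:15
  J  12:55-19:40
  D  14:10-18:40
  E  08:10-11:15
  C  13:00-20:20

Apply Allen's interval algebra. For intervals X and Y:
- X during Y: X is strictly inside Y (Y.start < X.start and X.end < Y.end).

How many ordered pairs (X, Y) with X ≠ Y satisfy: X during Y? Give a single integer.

3

Checking all 30 ordered pairs for relation 'during'; matching pairs in alphabetical order:
(D, C): D during C ✓
(D, J): D during J ✓
(F, U): F during U ✓
Count: 3.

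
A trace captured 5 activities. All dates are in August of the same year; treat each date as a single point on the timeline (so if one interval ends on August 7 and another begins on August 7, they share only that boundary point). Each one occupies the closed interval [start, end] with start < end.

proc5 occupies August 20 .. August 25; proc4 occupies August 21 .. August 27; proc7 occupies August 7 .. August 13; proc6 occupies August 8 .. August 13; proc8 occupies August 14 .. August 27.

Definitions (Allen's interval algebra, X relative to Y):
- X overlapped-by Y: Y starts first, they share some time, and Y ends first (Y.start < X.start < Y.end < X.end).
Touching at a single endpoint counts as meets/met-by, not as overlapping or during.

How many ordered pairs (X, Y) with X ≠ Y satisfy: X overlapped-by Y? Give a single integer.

1

Checking all 20 ordered pairs for relation 'overlapped-by'; matching pairs in alphabetical order:
(proc4, proc5): proc4 overlapped-by proc5 ✓
Count: 1.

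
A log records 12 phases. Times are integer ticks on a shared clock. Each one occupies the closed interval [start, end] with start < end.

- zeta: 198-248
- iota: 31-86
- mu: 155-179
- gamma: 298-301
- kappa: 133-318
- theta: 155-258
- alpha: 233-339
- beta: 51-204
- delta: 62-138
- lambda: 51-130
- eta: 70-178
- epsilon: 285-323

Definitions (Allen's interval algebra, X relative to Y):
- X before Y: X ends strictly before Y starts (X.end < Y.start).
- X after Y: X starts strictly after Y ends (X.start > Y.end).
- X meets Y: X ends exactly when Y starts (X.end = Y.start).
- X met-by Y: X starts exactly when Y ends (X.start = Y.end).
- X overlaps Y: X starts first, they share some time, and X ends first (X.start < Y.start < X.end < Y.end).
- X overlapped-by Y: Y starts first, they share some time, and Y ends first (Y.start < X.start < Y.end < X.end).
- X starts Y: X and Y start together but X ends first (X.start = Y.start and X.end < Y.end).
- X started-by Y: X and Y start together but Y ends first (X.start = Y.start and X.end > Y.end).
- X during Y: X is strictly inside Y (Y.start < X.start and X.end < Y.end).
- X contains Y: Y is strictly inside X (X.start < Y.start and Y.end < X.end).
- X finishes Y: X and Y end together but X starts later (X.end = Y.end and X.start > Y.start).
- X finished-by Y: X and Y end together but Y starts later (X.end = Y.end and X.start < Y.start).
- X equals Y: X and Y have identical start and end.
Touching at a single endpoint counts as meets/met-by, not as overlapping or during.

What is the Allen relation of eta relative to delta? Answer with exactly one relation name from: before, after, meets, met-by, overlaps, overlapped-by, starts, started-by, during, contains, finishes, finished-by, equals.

overlapped-by

eta = [70, 178]; delta = [62, 138].
Compare endpoints: eta.start > delta.start, eta.start < delta.end, eta.end > delta.start, eta.end > delta.end.
That pattern is 'overlapped-by'.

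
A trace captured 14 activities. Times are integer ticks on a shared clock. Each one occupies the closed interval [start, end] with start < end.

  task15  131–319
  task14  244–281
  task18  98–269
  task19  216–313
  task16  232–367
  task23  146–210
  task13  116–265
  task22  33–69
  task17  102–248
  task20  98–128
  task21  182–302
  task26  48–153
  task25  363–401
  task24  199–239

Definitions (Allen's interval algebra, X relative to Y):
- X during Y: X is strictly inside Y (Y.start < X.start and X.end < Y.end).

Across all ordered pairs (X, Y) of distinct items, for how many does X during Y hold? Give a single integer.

Checking all 182 ordered pairs for relation 'during'; matching pairs in alphabetical order:
(task13, task18): task13 during task18 ✓
(task14, task15): task14 during task15 ✓
(task14, task16): task14 during task16 ✓
(task14, task19): task14 during task19 ✓
(task14, task21): task14 during task21 ✓
(task17, task18): task17 during task18 ✓
(task19, task15): task19 during task15 ✓
(task20, task26): task20 during task26 ✓
(task21, task15): task21 during task15 ✓
(task23, task13): task23 during task13 ✓
(task23, task15): task23 during task15 ✓
(task23, task17): task23 during task17 ✓
(task23, task18): task23 during task18 ✓
(task24, task13): task24 during task13 ✓
(task24, task15): task24 during task15 ✓
(task24, task17): task24 during task17 ✓
(task24, task18): task24 during task18 ✓
(task24, task21): task24 during task21 ✓
Count: 18.

18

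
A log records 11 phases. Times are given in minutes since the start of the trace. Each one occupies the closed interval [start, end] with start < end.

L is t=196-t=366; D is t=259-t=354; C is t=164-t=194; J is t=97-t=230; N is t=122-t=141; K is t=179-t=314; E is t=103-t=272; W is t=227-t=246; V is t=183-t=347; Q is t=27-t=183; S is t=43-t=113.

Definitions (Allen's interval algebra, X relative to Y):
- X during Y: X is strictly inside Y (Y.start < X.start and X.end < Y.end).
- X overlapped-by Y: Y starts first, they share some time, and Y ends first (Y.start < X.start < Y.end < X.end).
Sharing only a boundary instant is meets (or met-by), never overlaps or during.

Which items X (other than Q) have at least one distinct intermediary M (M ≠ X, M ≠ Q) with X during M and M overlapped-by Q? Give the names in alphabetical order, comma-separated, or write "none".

C, N, W

Target Q = [t=27, t=183].
Intermediaries M with M overlapped-by Q: C, E, J, K.
Via C — items with X during C: none.
Via E — items with X during E: C, N, W.
Via J — items with X during J: C, N.
Via K — items with X during K: W.
Union: C, N, W.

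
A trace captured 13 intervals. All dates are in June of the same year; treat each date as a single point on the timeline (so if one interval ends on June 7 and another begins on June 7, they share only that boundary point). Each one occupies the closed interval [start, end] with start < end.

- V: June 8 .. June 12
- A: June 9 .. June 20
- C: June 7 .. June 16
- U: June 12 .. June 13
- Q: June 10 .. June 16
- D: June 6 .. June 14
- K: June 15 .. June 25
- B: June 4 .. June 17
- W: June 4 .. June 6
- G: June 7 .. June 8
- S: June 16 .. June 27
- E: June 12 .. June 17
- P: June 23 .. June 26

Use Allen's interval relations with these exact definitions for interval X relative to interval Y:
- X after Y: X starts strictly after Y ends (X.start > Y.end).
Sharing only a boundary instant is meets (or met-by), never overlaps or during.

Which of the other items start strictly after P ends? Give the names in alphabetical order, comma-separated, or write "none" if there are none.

none

Target P = [June 23, June 26].
A [June 9, June 20] → before → no.
B [June 4, June 17] → before → no.
C [June 7, June 16] → before → no.
D [June 6, June 14] → before → no.
E [June 12, June 17] → before → no.
G [June 7, June 8] → before → no.
K [June 15, June 25] → overlaps → no.
Q [June 10, June 16] → before → no.
S [June 16, June 27] → contains → no.
U [June 12, June 13] → before → no.
V [June 8, June 12] → before → no.
W [June 4, June 6] → before → no.
Result: none.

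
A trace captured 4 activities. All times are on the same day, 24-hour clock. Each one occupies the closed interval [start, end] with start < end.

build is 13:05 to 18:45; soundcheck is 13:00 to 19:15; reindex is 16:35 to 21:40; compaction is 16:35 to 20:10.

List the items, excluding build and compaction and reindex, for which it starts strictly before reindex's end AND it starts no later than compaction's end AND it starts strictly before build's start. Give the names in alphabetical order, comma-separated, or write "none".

soundcheck

Conditions: its start is strictly before reindex's end (X.start < 21:40) AND its start is no later than compaction's end (X.start <= 20:10) AND its start is strictly before build's start (X.start < 13:05).
soundcheck: start 13:00 < 21:40? ✓; start 13:00 <= 20:10? ✓; start 13:00 < 13:05? ✓ → yes.
Result: soundcheck.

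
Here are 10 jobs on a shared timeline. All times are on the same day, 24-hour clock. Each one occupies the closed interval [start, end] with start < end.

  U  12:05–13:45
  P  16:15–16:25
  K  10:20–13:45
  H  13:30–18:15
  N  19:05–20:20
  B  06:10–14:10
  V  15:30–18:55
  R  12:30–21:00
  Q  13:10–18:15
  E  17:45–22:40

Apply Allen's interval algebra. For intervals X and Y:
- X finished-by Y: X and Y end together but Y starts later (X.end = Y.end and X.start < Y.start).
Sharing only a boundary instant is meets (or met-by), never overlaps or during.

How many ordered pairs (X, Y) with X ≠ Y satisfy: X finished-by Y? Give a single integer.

2

Checking all 90 ordered pairs for relation 'finished-by'; matching pairs in alphabetical order:
(K, U): K finished-by U ✓
(Q, H): Q finished-by H ✓
Count: 2.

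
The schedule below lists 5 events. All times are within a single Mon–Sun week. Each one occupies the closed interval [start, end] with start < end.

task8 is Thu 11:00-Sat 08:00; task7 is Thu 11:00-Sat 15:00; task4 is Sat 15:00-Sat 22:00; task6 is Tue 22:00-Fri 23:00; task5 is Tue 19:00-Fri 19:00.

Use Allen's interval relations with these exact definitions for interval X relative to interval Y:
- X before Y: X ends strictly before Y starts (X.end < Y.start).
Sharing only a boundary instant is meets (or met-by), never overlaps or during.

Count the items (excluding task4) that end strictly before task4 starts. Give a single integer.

Target task4 = [Sat 15:00, Sat 22:00].
task5 [Tue 19:00, Fri 19:00] → before → counts.
task6 [Tue 22:00, Fri 23:00] → before → counts.
task7 [Thu 11:00, Sat 15:00] → meets → no.
task8 [Thu 11:00, Sat 08:00] → before → counts.
Total: 3.

3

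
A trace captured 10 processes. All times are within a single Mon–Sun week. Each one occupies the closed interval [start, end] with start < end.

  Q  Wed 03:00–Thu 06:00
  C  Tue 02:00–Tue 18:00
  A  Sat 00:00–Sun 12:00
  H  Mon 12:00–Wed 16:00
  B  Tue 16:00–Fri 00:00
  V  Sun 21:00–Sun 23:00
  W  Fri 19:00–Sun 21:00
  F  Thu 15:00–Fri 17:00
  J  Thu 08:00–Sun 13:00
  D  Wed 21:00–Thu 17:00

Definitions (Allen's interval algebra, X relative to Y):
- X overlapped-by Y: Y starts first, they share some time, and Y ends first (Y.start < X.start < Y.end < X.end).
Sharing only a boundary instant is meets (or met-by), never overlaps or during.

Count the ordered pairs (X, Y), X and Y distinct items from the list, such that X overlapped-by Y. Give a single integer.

Checking all 90 ordered pairs for relation 'overlapped-by'; matching pairs in alphabetical order:
(B, C): B overlapped-by C ✓
(B, H): B overlapped-by H ✓
(D, Q): D overlapped-by Q ✓
(F, B): F overlapped-by B ✓
(F, D): F overlapped-by D ✓
(J, B): J overlapped-by B ✓
(J, D): J overlapped-by D ✓
(Q, H): Q overlapped-by H ✓
(W, J): W overlapped-by J ✓
Count: 9.

9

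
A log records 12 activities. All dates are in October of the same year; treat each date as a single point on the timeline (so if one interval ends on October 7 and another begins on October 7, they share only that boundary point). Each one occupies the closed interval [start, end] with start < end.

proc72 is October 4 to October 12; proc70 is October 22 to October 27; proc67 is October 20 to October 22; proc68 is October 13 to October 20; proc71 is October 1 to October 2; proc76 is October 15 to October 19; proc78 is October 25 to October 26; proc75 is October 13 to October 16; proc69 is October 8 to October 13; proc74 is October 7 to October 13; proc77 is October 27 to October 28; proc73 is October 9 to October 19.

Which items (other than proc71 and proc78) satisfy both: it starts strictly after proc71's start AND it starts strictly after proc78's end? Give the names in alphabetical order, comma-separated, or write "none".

proc77

Conditions: its start is strictly after proc71's start (X.start > October 1) AND its start is strictly after proc78's end (X.start > October 26).
proc67: start October 20 > October 1? ✓; start October 20 > October 26? ✗ → no.
proc68: start October 13 > October 1? ✓; start October 13 > October 26? ✗ → no.
proc69: start October 8 > October 1? ✓; start October 8 > October 26? ✗ → no.
proc70: start October 22 > October 1? ✓; start October 22 > October 26? ✗ → no.
proc72: start October 4 > October 1? ✓; start October 4 > October 26? ✗ → no.
proc73: start October 9 > October 1? ✓; start October 9 > October 26? ✗ → no.
proc74: start October 7 > October 1? ✓; start October 7 > October 26? ✗ → no.
proc75: start October 13 > October 1? ✓; start October 13 > October 26? ✗ → no.
proc76: start October 15 > October 1? ✓; start October 15 > October 26? ✗ → no.
proc77: start October 27 > October 1? ✓; start October 27 > October 26? ✓ → yes.
Result: proc77.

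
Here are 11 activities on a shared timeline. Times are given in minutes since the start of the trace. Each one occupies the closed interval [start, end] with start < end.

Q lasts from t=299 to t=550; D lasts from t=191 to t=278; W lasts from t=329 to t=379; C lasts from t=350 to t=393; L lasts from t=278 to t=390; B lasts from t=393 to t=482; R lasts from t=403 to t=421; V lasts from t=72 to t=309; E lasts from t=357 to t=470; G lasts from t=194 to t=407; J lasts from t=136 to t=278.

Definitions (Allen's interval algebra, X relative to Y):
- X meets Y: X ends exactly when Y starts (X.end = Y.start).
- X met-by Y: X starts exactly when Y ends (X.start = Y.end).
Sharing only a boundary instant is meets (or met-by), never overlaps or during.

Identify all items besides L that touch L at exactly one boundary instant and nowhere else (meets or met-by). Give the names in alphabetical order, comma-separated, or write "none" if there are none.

D, J

Target L = [t=278, t=390].
B [t=393, t=482] → after → no.
C [t=350, t=393] → overlapped-by → no.
D [t=191, t=278] → meets → yes.
E [t=357, t=470] → overlapped-by → no.
G [t=194, t=407] → contains → no.
J [t=136, t=278] → meets → yes.
Q [t=299, t=550] → overlapped-by → no.
R [t=403, t=421] → after → no.
V [t=72, t=309] → overlaps → no.
W [t=329, t=379] → during → no.
Result: D, J.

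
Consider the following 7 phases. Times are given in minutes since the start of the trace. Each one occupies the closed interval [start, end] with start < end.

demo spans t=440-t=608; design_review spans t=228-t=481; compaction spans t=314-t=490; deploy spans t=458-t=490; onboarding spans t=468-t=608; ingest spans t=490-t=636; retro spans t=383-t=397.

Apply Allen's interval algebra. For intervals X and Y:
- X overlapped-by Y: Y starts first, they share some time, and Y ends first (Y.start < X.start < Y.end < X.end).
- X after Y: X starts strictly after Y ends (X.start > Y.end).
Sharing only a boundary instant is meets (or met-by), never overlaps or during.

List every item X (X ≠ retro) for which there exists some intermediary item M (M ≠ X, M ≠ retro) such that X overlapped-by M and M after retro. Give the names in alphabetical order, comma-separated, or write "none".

Target retro = [t=383, t=397].
Intermediaries M with M after retro: demo, deploy, ingest, onboarding.
Via demo — items with X overlapped-by demo: ingest.
Via deploy — items with X overlapped-by deploy: onboarding.
Via ingest — items with X overlapped-by ingest: none.
Via onboarding — items with X overlapped-by onboarding: ingest.
Union: ingest, onboarding.

ingest, onboarding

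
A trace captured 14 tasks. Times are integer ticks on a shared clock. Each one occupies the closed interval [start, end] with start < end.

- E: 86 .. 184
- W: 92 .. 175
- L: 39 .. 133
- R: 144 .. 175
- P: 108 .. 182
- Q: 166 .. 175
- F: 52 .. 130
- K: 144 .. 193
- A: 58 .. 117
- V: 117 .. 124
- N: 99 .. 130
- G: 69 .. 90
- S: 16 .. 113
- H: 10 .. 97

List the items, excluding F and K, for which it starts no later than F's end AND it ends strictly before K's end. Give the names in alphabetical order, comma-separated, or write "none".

Conditions: its start is no later than F's end (X.start <= 130) AND its end is strictly before K's end (X.end < 193).
A: start 58 <= 130? ✓; end 117 < 193? ✓ → yes.
E: start 86 <= 130? ✓; end 184 < 193? ✓ → yes.
G: start 69 <= 130? ✓; end 90 < 193? ✓ → yes.
H: start 10 <= 130? ✓; end 97 < 193? ✓ → yes.
L: start 39 <= 130? ✓; end 133 < 193? ✓ → yes.
N: start 99 <= 130? ✓; end 130 < 193? ✓ → yes.
P: start 108 <= 130? ✓; end 182 < 193? ✓ → yes.
Q: start 166 <= 130? ✗; end 175 < 193? ✓ → no.
R: start 144 <= 130? ✗; end 175 < 193? ✓ → no.
S: start 16 <= 130? ✓; end 113 < 193? ✓ → yes.
V: start 117 <= 130? ✓; end 124 < 193? ✓ → yes.
W: start 92 <= 130? ✓; end 175 < 193? ✓ → yes.
Result: A, E, G, H, L, N, P, S, V, W.

A, E, G, H, L, N, P, S, V, W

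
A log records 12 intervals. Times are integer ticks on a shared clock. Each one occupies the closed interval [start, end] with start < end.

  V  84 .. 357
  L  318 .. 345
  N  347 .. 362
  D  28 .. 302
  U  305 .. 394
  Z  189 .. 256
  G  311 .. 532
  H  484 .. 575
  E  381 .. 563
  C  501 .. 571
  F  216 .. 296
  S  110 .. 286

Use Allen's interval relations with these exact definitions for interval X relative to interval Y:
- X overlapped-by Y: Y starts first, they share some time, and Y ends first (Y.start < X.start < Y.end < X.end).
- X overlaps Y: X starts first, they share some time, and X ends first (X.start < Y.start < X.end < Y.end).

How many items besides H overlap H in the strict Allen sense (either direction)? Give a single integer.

2

Target H = [484, 575].
C [501, 571] → during → no.
D [28, 302] → before → no.
E [381, 563] → overlaps → counts.
F [216, 296] → before → no.
G [311, 532] → overlaps → counts.
L [318, 345] → before → no.
N [347, 362] → before → no.
S [110, 286] → before → no.
U [305, 394] → before → no.
V [84, 357] → before → no.
Z [189, 256] → before → no.
Total: 2.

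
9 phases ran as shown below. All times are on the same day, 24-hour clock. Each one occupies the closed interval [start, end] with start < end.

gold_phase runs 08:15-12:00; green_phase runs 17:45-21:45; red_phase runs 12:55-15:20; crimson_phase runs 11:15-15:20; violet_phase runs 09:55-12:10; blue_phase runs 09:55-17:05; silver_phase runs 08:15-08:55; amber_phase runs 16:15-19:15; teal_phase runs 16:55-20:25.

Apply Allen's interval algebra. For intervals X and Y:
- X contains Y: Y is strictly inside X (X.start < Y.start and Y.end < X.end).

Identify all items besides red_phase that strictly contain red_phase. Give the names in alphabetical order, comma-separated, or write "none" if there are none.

blue_phase

Target red_phase = [12:55, 15:20].
amber_phase [16:15, 19:15] → after → no.
blue_phase [09:55, 17:05] → contains → yes.
crimson_phase [11:15, 15:20] → finished-by → no.
gold_phase [08:15, 12:00] → before → no.
green_phase [17:45, 21:45] → after → no.
silver_phase [08:15, 08:55] → before → no.
teal_phase [16:55, 20:25] → after → no.
violet_phase [09:55, 12:10] → before → no.
Result: blue_phase.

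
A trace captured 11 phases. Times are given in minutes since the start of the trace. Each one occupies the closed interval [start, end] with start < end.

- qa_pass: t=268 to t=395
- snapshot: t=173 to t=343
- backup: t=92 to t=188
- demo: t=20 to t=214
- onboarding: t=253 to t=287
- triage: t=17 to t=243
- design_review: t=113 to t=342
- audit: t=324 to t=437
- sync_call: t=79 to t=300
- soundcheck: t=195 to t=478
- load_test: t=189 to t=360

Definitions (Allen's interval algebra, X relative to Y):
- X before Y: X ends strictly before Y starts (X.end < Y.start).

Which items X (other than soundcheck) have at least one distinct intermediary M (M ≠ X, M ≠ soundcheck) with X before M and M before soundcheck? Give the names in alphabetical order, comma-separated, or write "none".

Target soundcheck = [t=195, t=478].
Intermediaries M with M before soundcheck: backup.
Via backup — items with X before backup: none.
Union: none.

none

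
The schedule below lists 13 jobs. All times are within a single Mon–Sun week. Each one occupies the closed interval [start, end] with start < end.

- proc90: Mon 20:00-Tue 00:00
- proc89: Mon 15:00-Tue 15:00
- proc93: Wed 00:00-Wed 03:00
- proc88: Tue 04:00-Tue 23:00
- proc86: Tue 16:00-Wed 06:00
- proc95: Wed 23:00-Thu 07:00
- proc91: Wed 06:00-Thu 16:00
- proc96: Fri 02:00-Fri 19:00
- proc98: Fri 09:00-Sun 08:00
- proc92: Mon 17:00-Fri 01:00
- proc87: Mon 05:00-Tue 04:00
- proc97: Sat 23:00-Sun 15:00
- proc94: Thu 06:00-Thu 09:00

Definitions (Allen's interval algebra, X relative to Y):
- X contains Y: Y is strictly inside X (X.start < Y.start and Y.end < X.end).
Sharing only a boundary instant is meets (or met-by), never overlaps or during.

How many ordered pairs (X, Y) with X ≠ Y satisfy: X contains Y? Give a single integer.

12

Checking all 156 ordered pairs for relation 'contains'; matching pairs in alphabetical order:
(proc86, proc93): proc86 contains proc93 ✓
(proc87, proc90): proc87 contains proc90 ✓
(proc89, proc90): proc89 contains proc90 ✓
(proc91, proc94): proc91 contains proc94 ✓
(proc91, proc95): proc91 contains proc95 ✓
(proc92, proc86): proc92 contains proc86 ✓
(proc92, proc88): proc92 contains proc88 ✓
(proc92, proc90): proc92 contains proc90 ✓
(proc92, proc91): proc92 contains proc91 ✓
(proc92, proc93): proc92 contains proc93 ✓
(proc92, proc94): proc92 contains proc94 ✓
(proc92, proc95): proc92 contains proc95 ✓
Count: 12.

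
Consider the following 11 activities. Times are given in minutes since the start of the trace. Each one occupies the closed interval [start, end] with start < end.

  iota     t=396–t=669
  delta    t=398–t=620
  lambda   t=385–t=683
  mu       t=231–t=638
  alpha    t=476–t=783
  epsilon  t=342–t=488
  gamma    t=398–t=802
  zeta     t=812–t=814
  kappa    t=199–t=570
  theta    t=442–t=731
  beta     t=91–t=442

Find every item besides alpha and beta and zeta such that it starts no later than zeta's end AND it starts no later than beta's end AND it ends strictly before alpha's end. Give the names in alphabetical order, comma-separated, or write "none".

Conditions: its start is no later than zeta's end (X.start <= t=814) AND its start is no later than beta's end (X.start <= t=442) AND its end is strictly before alpha's end (X.end < t=783).
delta: start t=398 <= t=814? ✓; start t=398 <= t=442? ✓; end t=620 < t=783? ✓ → yes.
epsilon: start t=342 <= t=814? ✓; start t=342 <= t=442? ✓; end t=488 < t=783? ✓ → yes.
gamma: start t=398 <= t=814? ✓; start t=398 <= t=442? ✓; end t=802 < t=783? ✗ → no.
iota: start t=396 <= t=814? ✓; start t=396 <= t=442? ✓; end t=669 < t=783? ✓ → yes.
kappa: start t=199 <= t=814? ✓; start t=199 <= t=442? ✓; end t=570 < t=783? ✓ → yes.
lambda: start t=385 <= t=814? ✓; start t=385 <= t=442? ✓; end t=683 < t=783? ✓ → yes.
mu: start t=231 <= t=814? ✓; start t=231 <= t=442? ✓; end t=638 < t=783? ✓ → yes.
theta: start t=442 <= t=814? ✓; start t=442 <= t=442? ✓; end t=731 < t=783? ✓ → yes.
Result: delta, epsilon, iota, kappa, lambda, mu, theta.

delta, epsilon, iota, kappa, lambda, mu, theta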